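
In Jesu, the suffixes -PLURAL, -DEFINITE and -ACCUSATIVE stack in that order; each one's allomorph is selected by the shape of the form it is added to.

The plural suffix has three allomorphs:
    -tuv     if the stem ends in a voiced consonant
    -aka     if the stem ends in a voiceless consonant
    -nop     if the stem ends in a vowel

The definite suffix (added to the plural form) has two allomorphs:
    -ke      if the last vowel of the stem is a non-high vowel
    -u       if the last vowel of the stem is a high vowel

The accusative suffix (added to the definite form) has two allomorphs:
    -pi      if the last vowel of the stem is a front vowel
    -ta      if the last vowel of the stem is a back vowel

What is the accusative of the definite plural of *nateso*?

*nateso*: final sound = /o/, a vowel → -nop → *natesonop*.
The plural form *natesonop* — last vowel /o/ (a non-high vowel) → -ke → *natesonopke*.
The definite form *natesonopke* — last vowel /e/ (a front vowel) → -pi → *natesonopkepi*.

natesonopkepi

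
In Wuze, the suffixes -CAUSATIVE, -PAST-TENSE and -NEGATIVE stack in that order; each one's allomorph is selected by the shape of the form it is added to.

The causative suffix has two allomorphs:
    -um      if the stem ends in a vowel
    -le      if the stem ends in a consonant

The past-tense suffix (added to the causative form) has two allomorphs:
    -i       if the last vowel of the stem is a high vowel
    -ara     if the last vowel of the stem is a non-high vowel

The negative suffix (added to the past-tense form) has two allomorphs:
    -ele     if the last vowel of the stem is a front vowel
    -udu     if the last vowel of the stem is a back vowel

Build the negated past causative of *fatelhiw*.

fatelhiwlearaudu

*fatelhiw* — final sound /w/ (a consonant) → -le → *fatelhiwle*.
The causative form *fatelhiwle*: last vowel = /e/, a non-high vowel → -ara → *fatelhiwleara*.
The past-tense form *fatelhiwleara* — last vowel /a/ (a back vowel) → -udu → *fatelhiwlearaudu*.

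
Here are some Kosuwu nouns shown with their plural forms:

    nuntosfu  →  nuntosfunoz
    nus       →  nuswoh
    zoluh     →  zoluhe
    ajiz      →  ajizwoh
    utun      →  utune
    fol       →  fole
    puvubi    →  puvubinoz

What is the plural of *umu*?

The pattern is sibilance of the final sound: -woh when the stem ends in a sibilant (*nus*, *ajiz*); -e when the stem ends in a non-sibilant consonant (*zoluh*, *utun*, *fol*); -noz when the stem ends in a vowel (*nuntosfu*, *puvubi*).
*umu*: final sound = /u/, a vowel → -noz → *umunoz*.

umunoz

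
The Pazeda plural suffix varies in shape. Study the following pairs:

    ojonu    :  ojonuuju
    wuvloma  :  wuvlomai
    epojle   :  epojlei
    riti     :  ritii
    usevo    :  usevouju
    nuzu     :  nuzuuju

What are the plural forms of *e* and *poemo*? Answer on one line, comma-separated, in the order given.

The pattern is rounding harmony: -uju when the last vowel of the stem is a rounded vowel (*ojonu*, *usevo*, *nuzu*); -i when the last vowel of the stem is an unrounded vowel (*wuvloma*, *epojle*, *riti*).
*e*: last vowel = /e/, an unrounded vowel → -i → *ei*.
The last vowel of *poemo* is /o/, which is a rounded vowel, so the suffix is -uju, giving *poemouju*.

ei, poemouju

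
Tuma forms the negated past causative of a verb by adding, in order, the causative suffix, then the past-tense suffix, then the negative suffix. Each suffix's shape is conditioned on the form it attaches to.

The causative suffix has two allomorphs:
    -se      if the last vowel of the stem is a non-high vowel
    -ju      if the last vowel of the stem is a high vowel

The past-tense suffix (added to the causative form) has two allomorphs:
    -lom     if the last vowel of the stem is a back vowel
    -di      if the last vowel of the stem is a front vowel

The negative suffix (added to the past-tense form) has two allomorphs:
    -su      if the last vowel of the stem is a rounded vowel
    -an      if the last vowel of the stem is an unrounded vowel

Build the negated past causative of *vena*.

venasedian

*vena* — last vowel /a/ (a non-high vowel) → -se → *venase*.
Since the last vowel of the causative form *venase* is /e/ (a front vowel), it takes -di, giving *venasedi*.
Since the last vowel of the past-tense form *venasedi* is /i/ (an unrounded vowel), it takes -an, giving *venasedian*.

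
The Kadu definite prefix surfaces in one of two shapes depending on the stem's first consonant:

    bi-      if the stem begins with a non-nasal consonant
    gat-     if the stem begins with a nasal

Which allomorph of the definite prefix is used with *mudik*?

gat-

*mudik* — first consonant /m/ (a nasal) → gat-.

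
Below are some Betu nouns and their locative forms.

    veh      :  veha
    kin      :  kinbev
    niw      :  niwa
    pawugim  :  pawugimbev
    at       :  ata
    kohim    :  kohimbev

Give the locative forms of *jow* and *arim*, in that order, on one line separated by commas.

jowa, arimbev

The alternation tracks the final consonant of the stem — -bev when the stem ends in a nasal (*kin*, *pawugim*, *kohim*); -a when the stem ends in a non-nasal consonant (*veh*, *niw*, *at*).
*jow*: final consonant = /w/, non-nasal → -a → *jowa*.
*arim* — final consonant /m/ (a nasal) → -bev → *arimbev*.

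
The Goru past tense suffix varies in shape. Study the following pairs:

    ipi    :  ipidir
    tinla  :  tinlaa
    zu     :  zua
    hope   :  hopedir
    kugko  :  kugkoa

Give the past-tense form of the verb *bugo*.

The alternation tracks the last vowel of the stem — -dir when the last vowel of the stem is a front vowel (*ipi*, *hope*); -a when the last vowel of the stem is a back vowel (*tinla*, *zu*, *kugko*).
*bugo* — last vowel /o/ (a back vowel) → -a → *bugoa*.

bugoa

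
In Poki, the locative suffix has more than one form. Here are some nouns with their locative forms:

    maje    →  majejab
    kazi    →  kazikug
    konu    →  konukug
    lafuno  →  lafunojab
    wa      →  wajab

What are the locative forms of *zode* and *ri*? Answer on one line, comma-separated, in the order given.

zodejab, rikug

Looking at the last vowel of each stem: -kug when the last vowel of the stem is a high vowel (*kazi*, *konu*); -jab when the last vowel of the stem is a non-high vowel (*maje*, *lafuno*, *wa*).
The last vowel of *zode* is /e/, which is a non-high vowel, so the suffix is -jab, giving *zodejab*.
*ri*: last vowel = /i/, a high vowel → -kug → *rikug*.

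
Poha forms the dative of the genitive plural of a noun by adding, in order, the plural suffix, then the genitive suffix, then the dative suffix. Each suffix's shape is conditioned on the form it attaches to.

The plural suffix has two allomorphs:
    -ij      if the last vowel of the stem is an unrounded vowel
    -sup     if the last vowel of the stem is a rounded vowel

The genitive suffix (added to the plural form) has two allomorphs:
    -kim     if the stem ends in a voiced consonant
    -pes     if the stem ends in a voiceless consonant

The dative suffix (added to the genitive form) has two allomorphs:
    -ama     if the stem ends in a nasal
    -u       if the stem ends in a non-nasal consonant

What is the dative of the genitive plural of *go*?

*go*: last vowel = /o/, a rounded vowel → -sup → *gosup*.
The plural form *gosup*: final consonant = /p/, voiceless → -pes → *gosuppes*.
The genitive form *gosuppes* — final consonant /s/ (non-nasal) → -u → *gosuppesu*.

gosuppesu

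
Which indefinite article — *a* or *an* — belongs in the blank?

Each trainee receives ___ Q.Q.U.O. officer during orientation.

The indefinite article is chosen by the initial *sound* of the following word, not its spelling.
The initialism *Q.Q.U.O.* is read letter by letter; the first letter, Q, is pronounced /kjuː/, which begins with a consonant sound.
So the article is *a*: Each trainee receives a Q.Q.U.O. officer during orientation.

a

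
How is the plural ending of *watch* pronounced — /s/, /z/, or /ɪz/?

/ɪz/

The stem *watch* ends in a sibilant (/s, z, ʃ, ʒ, tʃ, dʒ/).
The plural suffix surfaces as /ɪz/ after sibilants, /s/ after other voiceless consonants, and /z/ after other voiced sounds.
So the plural -s on *watch* is pronounced /ɪz/.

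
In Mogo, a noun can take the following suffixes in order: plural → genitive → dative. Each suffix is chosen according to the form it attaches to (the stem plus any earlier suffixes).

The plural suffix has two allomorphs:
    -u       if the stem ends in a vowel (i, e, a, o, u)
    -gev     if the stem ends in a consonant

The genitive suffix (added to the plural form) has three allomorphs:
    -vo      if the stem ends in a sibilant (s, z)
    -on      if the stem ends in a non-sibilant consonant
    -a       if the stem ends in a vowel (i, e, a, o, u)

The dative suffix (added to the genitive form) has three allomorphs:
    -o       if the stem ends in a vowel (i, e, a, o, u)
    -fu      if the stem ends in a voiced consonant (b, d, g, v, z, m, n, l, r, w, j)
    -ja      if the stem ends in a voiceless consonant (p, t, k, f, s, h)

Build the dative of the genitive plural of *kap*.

Since the final sound of *kap* is /p/ (a consonant), it takes -gev, giving *kapgev*.
The plural form *kapgev* — final sound /v/ (a non-sibilant consonant) → -on → *kapgevon*.
The final sound of the genitive form *kapgevon* is /n/, which is a voiced consonant, so the dative suffix is -fu, giving *kapgevonfu*.

kapgevonfu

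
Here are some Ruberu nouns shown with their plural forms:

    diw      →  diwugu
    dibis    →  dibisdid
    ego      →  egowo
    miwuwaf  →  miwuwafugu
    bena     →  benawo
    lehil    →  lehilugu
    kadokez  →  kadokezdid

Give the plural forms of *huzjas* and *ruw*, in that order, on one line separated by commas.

huzjasdid, ruwugu

The suffix is conditioned by the final sound: -did when the stem ends in a sibilant (*dibis*, *kadokez*); -ugu when the stem ends in a non-sibilant consonant (*diw*, *miwuwaf*, *lehil*); -wo when the stem ends in a vowel (*ego*, *bena*).
*huzjas*: final sound = /s/, a sibilant → -did → *huzjasdid*.
*ruw* — final sound /w/ (a non-sibilant consonant) → -ugu → *ruwugu*.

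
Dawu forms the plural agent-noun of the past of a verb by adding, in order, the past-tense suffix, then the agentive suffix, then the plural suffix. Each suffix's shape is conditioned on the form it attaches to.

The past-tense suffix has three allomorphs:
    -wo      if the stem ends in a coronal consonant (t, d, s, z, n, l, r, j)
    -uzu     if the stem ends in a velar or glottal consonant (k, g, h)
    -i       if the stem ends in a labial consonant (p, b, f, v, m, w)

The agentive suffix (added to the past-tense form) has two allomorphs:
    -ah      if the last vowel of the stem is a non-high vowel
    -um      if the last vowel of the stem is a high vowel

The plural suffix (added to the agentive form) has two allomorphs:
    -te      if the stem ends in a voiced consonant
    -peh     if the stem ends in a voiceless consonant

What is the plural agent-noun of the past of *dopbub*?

dopbubiumte

*dopbub* — final consonant /b/ (labial) → -i → *dopbubi*.
The past-tense form *dopbubi* — last vowel /i/ (a high vowel) → -um → *dopbubium*.
The final consonant of the agentive form *dopbubium* is /m/, which is voiced, so the plural suffix is -te, giving *dopbubiumte*.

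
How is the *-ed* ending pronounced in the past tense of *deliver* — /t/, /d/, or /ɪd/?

/d/

The stem *deliver* ends in a voiced sound other than /d/.
The -ed suffix is realized as /ɪd/ after /t, d/; as /t/ after other voiceless consonants; and as /d/ after other voiced sounds.
So -ed on *deliver* is pronounced /d/.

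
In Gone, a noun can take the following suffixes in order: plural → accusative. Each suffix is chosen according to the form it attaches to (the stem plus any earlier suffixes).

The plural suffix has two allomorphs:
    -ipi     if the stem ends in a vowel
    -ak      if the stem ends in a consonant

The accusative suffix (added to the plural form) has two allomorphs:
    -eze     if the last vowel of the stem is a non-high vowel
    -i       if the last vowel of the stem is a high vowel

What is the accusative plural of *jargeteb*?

*jargeteb* — final sound /b/ (a consonant) → -ak → *jargetebak*.
Since the last vowel of the plural form *jargetebak* is /a/ (a non-high vowel), it takes -eze, giving *jargetebakeze*.

jargetebakeze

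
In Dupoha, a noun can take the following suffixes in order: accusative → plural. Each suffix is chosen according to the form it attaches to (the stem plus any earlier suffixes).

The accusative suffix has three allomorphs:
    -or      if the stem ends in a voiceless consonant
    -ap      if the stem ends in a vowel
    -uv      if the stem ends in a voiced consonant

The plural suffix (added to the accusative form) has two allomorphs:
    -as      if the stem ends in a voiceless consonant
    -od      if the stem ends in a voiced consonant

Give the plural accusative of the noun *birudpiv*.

birudpivuvod

Since the final sound of *birudpiv* is /v/ (a voiced consonant), it takes -uv, giving *birudpivuv*.
Since the final consonant of the accusative form *birudpivuv* is /v/ (voiced), it takes -od, giving *birudpivuvod*.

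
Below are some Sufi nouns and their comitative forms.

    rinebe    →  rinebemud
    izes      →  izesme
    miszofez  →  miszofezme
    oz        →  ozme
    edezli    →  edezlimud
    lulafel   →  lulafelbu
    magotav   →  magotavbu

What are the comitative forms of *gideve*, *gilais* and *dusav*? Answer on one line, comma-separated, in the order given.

gidevemud, gilaisme, dusavbu

Looking at the final sound of each stem: -me when the stem ends in a sibilant (*izes*, *miszofez*, *oz*); -bu when the stem ends in a non-sibilant consonant (*lulafel*, *magotav*); -mud when the stem ends in a vowel (*rinebe*, *edezli*).
*gideve* — final sound /e/ (a vowel) → -mud → *gidevemud*.
*gilais*: final sound = /s/, a sibilant → -me → *gilaisme*.
*dusav*: final sound = /v/, a non-sibilant consonant → -bu → *dusavbu*.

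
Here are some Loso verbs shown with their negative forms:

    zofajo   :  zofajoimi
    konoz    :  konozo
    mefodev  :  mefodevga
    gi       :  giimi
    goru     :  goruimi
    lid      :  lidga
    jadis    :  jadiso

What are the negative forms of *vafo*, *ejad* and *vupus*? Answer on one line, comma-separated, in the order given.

The alternation tracks the final sound of the stem — -o when the stem ends in a sibilant (*konoz*, *jadis*); -ga when the stem ends in a non-sibilant consonant (*mefodev*, *lid*); -imi when the stem ends in a vowel (*zofajo*, *gi*, *goru*).
*vafo*: final sound = /o/, a vowel → -imi → *vafoimi*.
The final sound of *ejad* is /d/, which is a non-sibilant consonant, so the suffix is -ga, giving *ejadga*.
The final sound of *vupus* is /s/, which is a sibilant, so the suffix is -o, giving *vupuso*.

vafoimi, ejadga, vupuso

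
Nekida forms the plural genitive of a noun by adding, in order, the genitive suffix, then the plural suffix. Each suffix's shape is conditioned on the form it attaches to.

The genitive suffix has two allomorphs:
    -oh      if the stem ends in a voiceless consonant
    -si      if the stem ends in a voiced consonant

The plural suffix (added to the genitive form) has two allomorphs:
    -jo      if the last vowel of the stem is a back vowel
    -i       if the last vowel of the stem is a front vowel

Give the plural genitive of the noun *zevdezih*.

Since the final consonant of *zevdezih* is /h/ (voiceless), it takes -oh, giving *zevdezihoh*.
The last vowel of the genitive form *zevdezihoh* is /o/, which is a back vowel, so the plural suffix is -jo, giving *zevdezihohjo*.

zevdezihohjo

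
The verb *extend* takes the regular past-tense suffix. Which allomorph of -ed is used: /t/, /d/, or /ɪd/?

/ɪd/

The stem *extend* ends in /t/ or /d/.
The -ed suffix is realized as /ɪd/ after /t, d/; as /t/ after other voiceless consonants; and as /d/ after other voiced sounds.
So -ed on *extend* is pronounced /ɪd/.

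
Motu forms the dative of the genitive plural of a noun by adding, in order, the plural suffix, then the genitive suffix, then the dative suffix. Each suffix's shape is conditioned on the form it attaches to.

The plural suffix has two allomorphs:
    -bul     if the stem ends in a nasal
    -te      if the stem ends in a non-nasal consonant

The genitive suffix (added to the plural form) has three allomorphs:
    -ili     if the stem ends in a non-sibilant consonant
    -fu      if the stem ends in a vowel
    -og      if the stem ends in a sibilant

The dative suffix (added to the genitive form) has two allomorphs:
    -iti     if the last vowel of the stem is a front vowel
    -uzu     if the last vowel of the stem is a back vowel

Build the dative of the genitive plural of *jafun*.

*jafun* — final consonant /n/ (a nasal) → -bul → *jafunbul*.
The plural form *jafunbul* — final sound /l/ (a non-sibilant consonant) → -ili → *jafunbulili*.
The last vowel of the genitive form *jafunbulili* is /i/, which is a front vowel, so the dative suffix is -iti, giving *jafunbuliliiti*.

jafunbuliliiti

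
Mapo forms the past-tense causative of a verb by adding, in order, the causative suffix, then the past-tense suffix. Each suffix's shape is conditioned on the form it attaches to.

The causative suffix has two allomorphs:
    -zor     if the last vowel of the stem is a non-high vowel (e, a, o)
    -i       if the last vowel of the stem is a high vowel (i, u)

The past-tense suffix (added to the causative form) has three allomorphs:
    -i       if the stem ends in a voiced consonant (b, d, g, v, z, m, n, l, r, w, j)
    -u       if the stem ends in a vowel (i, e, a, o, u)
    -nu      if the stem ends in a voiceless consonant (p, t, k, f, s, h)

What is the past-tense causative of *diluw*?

The last vowel of *diluw* is /u/, which is a high vowel, so the causative suffix is -i, giving *diluwi*.
The causative form *diluwi* — final sound /i/ (a vowel) → -u → *diluwiu*.

diluwiu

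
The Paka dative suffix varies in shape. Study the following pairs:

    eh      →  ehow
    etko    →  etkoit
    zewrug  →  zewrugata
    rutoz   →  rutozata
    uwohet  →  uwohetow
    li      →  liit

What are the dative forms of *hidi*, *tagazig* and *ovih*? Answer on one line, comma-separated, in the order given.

The suffix is conditioned by the final sound: -ow when the stem ends in a voiceless consonant (*eh*, *uwohet*); -ata when the stem ends in a voiced consonant (*zewrug*, *rutoz*); -it when the stem ends in a vowel (*etko*, *li*).
*hidi* — final sound /i/ (a vowel) → -it → *hidiit*.
The final sound of *tagazig* is /g/, which is a voiced consonant, so the suffix is -ata, giving *tagazigata*.
The final sound of *ovih* is /h/, which is a voiceless consonant, so the suffix is -ow, giving *ovihow*.

hidiit, tagazigata, ovihow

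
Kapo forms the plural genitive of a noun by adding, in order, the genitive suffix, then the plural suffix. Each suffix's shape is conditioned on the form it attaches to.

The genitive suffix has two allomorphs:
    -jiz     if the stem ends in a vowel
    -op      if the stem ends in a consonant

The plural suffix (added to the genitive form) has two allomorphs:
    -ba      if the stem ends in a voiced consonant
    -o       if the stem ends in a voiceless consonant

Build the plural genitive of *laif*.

The final sound of *laif* is /f/, which is a consonant, so the genitive suffix is -op, giving *laifop*.
Since the final consonant of the genitive form *laifop* is /p/ (voiceless), it takes -o, giving *laifopo*.

laifopo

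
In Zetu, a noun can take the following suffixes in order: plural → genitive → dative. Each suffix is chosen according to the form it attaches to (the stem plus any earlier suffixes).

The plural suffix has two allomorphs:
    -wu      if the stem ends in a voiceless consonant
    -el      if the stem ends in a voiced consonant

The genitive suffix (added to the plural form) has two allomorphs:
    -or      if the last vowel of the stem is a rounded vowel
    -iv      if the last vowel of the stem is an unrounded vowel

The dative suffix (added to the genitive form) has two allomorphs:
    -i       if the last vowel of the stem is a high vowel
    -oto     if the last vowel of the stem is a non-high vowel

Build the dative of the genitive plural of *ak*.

akwuoroto

*ak* — final consonant /k/ (voiceless) → -wu → *akwu*.
The plural form *akwu*: last vowel = /u/, a rounded vowel → -or → *akwuor*.
The genitive form *akwuor* — last vowel /o/ (a non-high vowel) → -oto → *akwuoroto*.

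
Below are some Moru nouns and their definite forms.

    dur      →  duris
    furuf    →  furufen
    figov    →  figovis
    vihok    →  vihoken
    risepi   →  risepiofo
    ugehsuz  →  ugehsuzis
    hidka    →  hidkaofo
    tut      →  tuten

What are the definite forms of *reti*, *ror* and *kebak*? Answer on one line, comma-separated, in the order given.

The pattern is voicing of the final sound: -en when the stem ends in a voiceless consonant (*furuf*, *vihok*, *tut*); -is when the stem ends in a voiced consonant (*dur*, *figov*, *ugehsuz*); -ofo when the stem ends in a vowel (*risepi*, *hidka*).
Since the final sound of *reti* is /i/ (a vowel), it takes -ofo, giving *retiofo*.
*ror* — final sound /r/ (a voiced consonant) → -is → *roris*.
Since the final sound of *kebak* is /k/ (a voiceless consonant), it takes -en, giving *kebaken*.

retiofo, roris, kebaken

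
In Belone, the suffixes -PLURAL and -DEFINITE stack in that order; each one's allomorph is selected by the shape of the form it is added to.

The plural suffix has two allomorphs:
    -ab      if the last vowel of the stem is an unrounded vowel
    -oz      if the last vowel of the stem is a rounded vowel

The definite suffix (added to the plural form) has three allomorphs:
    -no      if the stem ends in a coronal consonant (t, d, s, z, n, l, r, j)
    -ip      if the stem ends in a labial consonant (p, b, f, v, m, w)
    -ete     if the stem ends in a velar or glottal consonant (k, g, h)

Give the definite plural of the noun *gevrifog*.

gevrifogozno

*gevrifog* — last vowel /o/ (a rounded vowel) → -oz → *gevrifogoz*.
Since the final consonant of the plural form *gevrifogoz* is /z/ (coronal), it takes -no, giving *gevrifogozno*.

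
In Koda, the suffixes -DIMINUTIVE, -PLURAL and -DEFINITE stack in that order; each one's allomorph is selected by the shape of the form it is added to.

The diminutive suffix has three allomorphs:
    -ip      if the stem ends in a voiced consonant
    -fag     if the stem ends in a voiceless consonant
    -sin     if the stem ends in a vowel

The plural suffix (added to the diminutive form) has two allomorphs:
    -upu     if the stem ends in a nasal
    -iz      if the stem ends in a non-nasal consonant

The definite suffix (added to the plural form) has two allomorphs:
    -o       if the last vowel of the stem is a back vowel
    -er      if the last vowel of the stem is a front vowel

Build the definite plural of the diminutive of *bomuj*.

bomujipizer

*bomuj*: final sound = /j/, a voiced consonant → -ip → *bomujip*.
The diminutive form *bomujip*: final consonant = /p/, non-nasal → -iz → *bomujipiz*.
Since the last vowel of the plural form *bomujipiz* is /i/ (a front vowel), it takes -er, giving *bomujipizer*.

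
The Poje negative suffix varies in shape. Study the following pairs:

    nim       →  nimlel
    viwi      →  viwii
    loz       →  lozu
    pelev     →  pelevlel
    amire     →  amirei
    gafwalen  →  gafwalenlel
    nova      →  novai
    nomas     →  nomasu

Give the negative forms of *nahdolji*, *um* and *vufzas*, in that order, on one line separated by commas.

The suffix is conditioned by the final sound: -u when the stem ends in a sibilant (*loz*, *nomas*); -lel when the stem ends in a non-sibilant consonant (*nim*, *pelev*, *gafwalen*); -i when the stem ends in a vowel (*viwi*, *amire*, *nova*).
The final sound of *nahdolji* is /i/, which is a vowel, so the suffix is -i, giving *nahdoljii*.
Since the final sound of *um* is /m/ (a non-sibilant consonant), it takes -lel, giving *umlel*.
*vufzas*: final sound = /s/, a sibilant → -u → *vufzasu*.

nahdoljii, umlel, vufzasu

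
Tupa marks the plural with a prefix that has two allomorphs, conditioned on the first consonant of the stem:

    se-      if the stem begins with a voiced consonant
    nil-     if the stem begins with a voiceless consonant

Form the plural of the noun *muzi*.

semuzi

The first consonant of *muzi* is /m/, which is voiced, so the prefix is se-, giving *semuzi*.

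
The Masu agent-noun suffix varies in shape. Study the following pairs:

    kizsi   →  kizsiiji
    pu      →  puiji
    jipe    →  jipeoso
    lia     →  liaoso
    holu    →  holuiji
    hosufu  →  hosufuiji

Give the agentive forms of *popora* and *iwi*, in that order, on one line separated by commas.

The alternation tracks the last vowel of the stem — -iji when the last vowel of the stem is a high vowel (*kizsi*, *pu*, *holu*, *hosufu*); -oso when the last vowel of the stem is a non-high vowel (*jipe*, *lia*).
Since the last vowel of *popora* is /a/ (a non-high vowel), it takes -oso, giving *poporaoso*.
The last vowel of *iwi* is /i/, which is a high vowel, so the suffix is -iji, giving *iwiiji*.

poporaoso, iwiiji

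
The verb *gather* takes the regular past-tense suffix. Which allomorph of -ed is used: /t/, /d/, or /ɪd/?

/d/

The stem *gather* ends in a voiced sound other than /d/.
The -ed suffix is realized as /ɪd/ after /t, d/; as /t/ after other voiceless consonants; and as /d/ after other voiced sounds.
So -ed on *gather* is pronounced /d/.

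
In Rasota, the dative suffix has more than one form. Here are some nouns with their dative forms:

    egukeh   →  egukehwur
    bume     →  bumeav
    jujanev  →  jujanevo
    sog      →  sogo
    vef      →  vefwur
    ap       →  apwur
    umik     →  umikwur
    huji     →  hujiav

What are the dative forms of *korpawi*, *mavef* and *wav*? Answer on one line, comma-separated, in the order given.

The suffix is conditioned by the final sound: -wur when the stem ends in a voiceless consonant (*egukeh*, *vef*, *ap*, *umik*); -o when the stem ends in a voiced consonant (*jujanev*, *sog*); -av when the stem ends in a vowel (*bume*, *huji*).
The final sound of *korpawi* is /i/, which is a vowel, so the suffix is -av, giving *korpawiav*.
The final sound of *mavef* is /f/, which is a voiceless consonant, so the suffix is -wur, giving *mavefwur*.
*wav*: final sound = /v/, a voiced consonant → -o → *wavo*.

korpawiav, mavefwur, wavo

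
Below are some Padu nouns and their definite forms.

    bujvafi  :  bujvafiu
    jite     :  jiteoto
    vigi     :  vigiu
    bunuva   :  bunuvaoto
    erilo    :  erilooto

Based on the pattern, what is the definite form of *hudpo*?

Looking at the last vowel of each stem: -u when the last vowel of the stem is a high vowel (*bujvafi*, *vigi*); -oto when the last vowel of the stem is a non-high vowel (*jite*, *bunuva*, *erilo*).
The last vowel of *hudpo* is /o/, which is a non-high vowel, so the suffix is -oto, giving *hudpooto*.

hudpooto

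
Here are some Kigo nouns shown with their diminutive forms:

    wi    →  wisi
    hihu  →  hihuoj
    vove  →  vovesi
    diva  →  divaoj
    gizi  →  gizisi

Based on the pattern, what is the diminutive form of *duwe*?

Looking at the last vowel of each stem: -si when the last vowel of the stem is a front vowel (*wi*, *vove*, *gizi*); -oj when the last vowel of the stem is a back vowel (*hihu*, *diva*).
Since the last vowel of *duwe* is /e/ (a front vowel), it takes -si, giving *duwesi*.

duwesi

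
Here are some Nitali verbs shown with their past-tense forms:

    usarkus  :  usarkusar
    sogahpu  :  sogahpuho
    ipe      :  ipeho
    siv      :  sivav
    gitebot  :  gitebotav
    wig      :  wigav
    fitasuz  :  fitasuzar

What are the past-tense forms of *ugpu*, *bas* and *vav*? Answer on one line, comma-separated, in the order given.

ugpuho, basar, vavav

The suffix is conditioned by the final sound: -ar when the stem ends in a sibilant (*usarkus*, *fitasuz*); -av when the stem ends in a non-sibilant consonant (*siv*, *gitebot*, *wig*); -ho when the stem ends in a vowel (*sogahpu*, *ipe*).
The final sound of *ugpu* is /u/, which is a vowel, so the suffix is -ho, giving *ugpuho*.
*bas* — final sound /s/ (a sibilant) → -ar → *basar*.
The final sound of *vav* is /v/, which is a non-sibilant consonant, so the suffix is -av, giving *vavav*.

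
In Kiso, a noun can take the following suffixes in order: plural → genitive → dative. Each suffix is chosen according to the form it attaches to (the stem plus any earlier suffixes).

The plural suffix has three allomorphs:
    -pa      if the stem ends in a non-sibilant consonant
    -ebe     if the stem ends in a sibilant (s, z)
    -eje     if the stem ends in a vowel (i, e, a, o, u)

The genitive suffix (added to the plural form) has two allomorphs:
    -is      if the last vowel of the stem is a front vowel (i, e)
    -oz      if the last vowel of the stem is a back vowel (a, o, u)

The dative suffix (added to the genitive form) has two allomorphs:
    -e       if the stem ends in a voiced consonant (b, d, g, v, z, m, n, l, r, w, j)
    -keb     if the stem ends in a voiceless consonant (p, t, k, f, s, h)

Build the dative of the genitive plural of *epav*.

*epav* — final sound /v/ (a non-sibilant consonant) → -pa → *epavpa*.
The plural form *epavpa* — last vowel /a/ (a back vowel) → -oz → *epavpaoz*.
The genitive form *epavpaoz* — final consonant /z/ (voiced) → -e → *epavpaoze*.

epavpaoze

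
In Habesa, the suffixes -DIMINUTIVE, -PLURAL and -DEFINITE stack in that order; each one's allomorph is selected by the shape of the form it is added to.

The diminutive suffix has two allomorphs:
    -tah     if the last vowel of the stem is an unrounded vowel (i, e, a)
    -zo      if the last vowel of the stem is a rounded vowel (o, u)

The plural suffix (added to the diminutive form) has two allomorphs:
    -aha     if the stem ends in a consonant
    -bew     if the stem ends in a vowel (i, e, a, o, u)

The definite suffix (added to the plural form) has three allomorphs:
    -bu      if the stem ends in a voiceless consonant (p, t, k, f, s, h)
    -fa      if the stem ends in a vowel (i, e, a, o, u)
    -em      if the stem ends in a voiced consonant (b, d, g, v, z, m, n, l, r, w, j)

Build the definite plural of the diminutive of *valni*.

valnitahahafa

Since the last vowel of *valni* is /i/ (an unrounded vowel), it takes -tah, giving *valnitah*.
Since the final sound of the diminutive form *valnitah* is /h/ (a consonant), it takes -aha, giving *valnitahaha*.
Since the final sound of the plural form *valnitahaha* is /a/ (a vowel), it takes -fa, giving *valnitahahafa*.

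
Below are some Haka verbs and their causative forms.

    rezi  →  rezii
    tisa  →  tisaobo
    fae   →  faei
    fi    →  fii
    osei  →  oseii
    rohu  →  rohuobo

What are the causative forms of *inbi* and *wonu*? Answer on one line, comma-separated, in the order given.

inbii, wonuobo

The suffix is conditioned by the last vowel: -i when the last vowel of the stem is a front vowel (*rezi*, *fae*, *fi*, *osei*); -obo when the last vowel of the stem is a back vowel (*tisa*, *rohu*).
*inbi* — last vowel /i/ (a front vowel) → -i → *inbii*.
*wonu*: last vowel = /u/, a back vowel → -obo → *wonuobo*.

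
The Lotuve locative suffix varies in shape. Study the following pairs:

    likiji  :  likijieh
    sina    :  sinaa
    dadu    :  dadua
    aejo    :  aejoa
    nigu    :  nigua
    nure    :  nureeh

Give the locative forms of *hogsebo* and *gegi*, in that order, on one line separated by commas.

The suffix is conditioned by the last vowel: -eh when the last vowel of the stem is a front vowel (*likiji*, *nure*); -a when the last vowel of the stem is a back vowel (*sina*, *dadu*, *aejo*, *nigu*).
*hogsebo*: last vowel = /o/, a back vowel → -a → *hogseboa*.
*gegi* — last vowel /i/ (a front vowel) → -eh → *gegieh*.

hogseboa, gegieh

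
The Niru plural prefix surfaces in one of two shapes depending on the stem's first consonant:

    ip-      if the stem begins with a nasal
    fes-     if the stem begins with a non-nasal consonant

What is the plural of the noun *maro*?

Since the first consonant of *maro* is /m/ (a nasal), it takes ip-, giving *ipmaro*.

ipmaro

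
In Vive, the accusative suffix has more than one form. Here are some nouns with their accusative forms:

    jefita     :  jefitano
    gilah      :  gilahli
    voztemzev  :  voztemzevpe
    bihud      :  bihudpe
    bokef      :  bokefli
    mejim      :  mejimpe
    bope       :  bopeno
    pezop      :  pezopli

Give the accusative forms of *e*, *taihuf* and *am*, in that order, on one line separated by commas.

Looking at the final sound of each stem: -li when the stem ends in a voiceless consonant (*gilah*, *bokef*, *pezop*); -pe when the stem ends in a voiced consonant (*voztemzev*, *bihud*, *mejim*); -no when the stem ends in a vowel (*jefita*, *bope*).
*e*: final sound = /e/, a vowel → -no → *eno*.
*taihuf* — final sound /f/ (a voiceless consonant) → -li → *taihufli*.
*am*: final sound = /m/, a voiced consonant → -pe → *ampe*.

eno, taihufli, ampe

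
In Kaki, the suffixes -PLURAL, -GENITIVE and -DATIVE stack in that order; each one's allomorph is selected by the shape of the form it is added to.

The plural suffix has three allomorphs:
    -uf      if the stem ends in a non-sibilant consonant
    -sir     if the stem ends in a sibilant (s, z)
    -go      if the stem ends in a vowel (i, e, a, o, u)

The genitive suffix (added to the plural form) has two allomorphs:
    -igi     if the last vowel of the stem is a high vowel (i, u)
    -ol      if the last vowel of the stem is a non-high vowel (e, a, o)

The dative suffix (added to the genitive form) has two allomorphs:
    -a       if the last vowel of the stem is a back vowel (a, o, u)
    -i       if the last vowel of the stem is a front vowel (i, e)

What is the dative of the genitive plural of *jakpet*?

jakpetufigii

*jakpet*: final sound = /t/, a non-sibilant consonant → -uf → *jakpetuf*.
Since the last vowel of the plural form *jakpetuf* is /u/ (a high vowel), it takes -igi, giving *jakpetufigi*.
The genitive form *jakpetufigi*: last vowel = /i/, a front vowel → -i → *jakpetufigii*.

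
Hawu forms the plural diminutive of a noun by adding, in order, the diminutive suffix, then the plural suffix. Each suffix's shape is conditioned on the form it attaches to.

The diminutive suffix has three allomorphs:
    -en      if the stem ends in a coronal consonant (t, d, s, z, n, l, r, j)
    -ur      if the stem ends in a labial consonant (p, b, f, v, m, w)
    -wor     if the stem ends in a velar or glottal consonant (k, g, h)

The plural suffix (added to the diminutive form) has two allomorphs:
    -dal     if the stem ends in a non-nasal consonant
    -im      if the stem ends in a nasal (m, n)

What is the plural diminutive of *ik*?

ikwordal

The final consonant of *ik* is /k/, which is velar/glottal, so the diminutive suffix is -wor, giving *ikwor*.
The diminutive form *ikwor* — final consonant /r/ (non-nasal) → -dal → *ikwordal*.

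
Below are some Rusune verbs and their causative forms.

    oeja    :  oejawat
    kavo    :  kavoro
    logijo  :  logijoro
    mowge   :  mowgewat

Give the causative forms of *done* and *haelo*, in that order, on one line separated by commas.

donewat, haeloro

The alternation tracks the last vowel of the stem — -ro when the last vowel of the stem is a rounded vowel (*kavo*, *logijo*); -wat when the last vowel of the stem is an unrounded vowel (*oeja*, *mowge*).
*done*: last vowel = /e/, an unrounded vowel → -wat → *donewat*.
*haelo*: last vowel = /o/, a rounded vowel → -ro → *haeloro*.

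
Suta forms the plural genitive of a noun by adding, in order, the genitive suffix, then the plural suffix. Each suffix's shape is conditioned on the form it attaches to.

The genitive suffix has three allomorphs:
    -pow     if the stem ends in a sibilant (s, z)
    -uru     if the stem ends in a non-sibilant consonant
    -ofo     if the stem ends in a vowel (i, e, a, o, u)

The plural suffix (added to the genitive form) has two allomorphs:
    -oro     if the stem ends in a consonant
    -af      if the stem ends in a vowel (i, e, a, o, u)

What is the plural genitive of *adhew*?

The final sound of *adhew* is /w/, which is a non-sibilant consonant, so the genitive suffix is -uru, giving *adhewuru*.
The genitive form *adhewuru* — final sound /u/ (a vowel) → -af → *adhewuruaf*.

adhewuruaf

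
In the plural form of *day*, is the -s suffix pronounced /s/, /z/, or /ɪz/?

/z/

The stem *day* ends in a voiced non-sibilant sound.
The plural suffix surfaces as /ɪz/ after sibilants, /s/ after other voiceless consonants, and /z/ after other voiced sounds.
So the plural -s on *day* is pronounced /z/.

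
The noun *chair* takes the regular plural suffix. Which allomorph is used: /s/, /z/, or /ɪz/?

The stem *chair* ends in a voiced non-sibilant sound.
The plural suffix surfaces as /ɪz/ after sibilants, /s/ after other voiceless consonants, and /z/ after other voiced sounds.
So the plural -s on *chair* is pronounced /z/.

/z/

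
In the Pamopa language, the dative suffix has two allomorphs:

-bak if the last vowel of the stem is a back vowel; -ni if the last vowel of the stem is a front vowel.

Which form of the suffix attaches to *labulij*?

-ni

*labulij* — last vowel /i/ (a front vowel) → -ni.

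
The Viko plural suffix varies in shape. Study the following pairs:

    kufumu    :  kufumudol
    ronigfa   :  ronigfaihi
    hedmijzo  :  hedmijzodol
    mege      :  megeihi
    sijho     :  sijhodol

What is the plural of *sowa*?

sowaihi

The alternation tracks the last vowel of the stem — -dol when the last vowel of the stem is a rounded vowel (*kufumu*, *hedmijzo*, *sijho*); -ihi when the last vowel of the stem is an unrounded vowel (*ronigfa*, *mege*).
The last vowel of *sowa* is /a/, which is an unrounded vowel, so the suffix is -ihi, giving *sowaihi*.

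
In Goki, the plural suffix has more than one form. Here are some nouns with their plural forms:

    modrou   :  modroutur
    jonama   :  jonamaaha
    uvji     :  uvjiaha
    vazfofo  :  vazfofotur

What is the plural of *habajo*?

The alternation tracks the last vowel of the stem — -tur when the last vowel of the stem is a rounded vowel (*modrou*, *vazfofo*); -aha when the last vowel of the stem is an unrounded vowel (*jonama*, *uvji*).
The last vowel of *habajo* is /o/, which is a rounded vowel, so the suffix is -tur, giving *habajotur*.

habajotur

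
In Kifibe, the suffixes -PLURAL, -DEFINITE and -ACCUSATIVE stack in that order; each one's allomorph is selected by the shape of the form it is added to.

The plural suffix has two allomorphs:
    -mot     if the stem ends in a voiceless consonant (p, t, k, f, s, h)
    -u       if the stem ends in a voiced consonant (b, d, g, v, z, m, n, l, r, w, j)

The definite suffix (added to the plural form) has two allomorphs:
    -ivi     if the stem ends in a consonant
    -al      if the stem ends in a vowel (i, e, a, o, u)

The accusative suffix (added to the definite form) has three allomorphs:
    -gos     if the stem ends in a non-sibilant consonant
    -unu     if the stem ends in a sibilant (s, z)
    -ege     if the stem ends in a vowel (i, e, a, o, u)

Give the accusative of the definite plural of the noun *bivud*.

bivudualgos

*bivud* — final consonant /d/ (voiced) → -u → *bivudu*.
Since the final sound of the plural form *bivudu* is /u/ (a vowel), it takes -al, giving *bivudual*.
Since the final sound of the definite form *bivudual* is /l/ (a non-sibilant consonant), it takes -gos, giving *bivudualgos*.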